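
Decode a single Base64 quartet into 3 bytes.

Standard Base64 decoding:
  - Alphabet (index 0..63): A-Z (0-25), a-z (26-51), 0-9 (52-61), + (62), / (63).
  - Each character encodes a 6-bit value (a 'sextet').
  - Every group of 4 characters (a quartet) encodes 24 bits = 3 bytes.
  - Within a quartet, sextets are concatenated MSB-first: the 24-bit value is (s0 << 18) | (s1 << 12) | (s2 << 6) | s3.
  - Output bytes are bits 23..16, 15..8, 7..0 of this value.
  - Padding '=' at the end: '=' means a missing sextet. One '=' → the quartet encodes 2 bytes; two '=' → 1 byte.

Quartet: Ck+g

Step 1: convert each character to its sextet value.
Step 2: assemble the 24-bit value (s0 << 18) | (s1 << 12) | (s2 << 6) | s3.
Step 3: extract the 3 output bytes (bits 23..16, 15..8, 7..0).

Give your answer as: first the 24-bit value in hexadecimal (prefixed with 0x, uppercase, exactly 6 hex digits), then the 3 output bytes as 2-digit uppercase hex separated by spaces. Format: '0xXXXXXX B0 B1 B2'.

Sextets: C=2, k=36, +=62, g=32
24-bit: (2<<18) | (36<<12) | (62<<6) | 32
      = 0x080000 | 0x024000 | 0x000F80 | 0x000020
      = 0x0A4FA0
Bytes: (v>>16)&0xFF=0A, (v>>8)&0xFF=4F, v&0xFF=A0

Answer: 0x0A4FA0 0A 4F A0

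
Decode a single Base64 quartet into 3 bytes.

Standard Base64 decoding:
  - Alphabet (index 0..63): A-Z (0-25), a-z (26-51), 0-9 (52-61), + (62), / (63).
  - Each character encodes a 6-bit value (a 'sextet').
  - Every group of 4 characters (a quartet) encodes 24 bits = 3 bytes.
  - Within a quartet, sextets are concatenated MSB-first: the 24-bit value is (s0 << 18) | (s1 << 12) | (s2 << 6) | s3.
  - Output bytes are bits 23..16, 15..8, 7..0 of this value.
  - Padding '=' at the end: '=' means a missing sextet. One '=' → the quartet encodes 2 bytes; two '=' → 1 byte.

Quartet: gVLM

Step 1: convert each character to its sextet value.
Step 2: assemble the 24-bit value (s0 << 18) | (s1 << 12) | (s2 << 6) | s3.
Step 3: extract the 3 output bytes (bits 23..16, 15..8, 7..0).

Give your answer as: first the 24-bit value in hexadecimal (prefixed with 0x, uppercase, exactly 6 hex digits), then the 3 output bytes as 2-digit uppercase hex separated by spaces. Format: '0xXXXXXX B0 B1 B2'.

Sextets: g=32, V=21, L=11, M=12
24-bit: (32<<18) | (21<<12) | (11<<6) | 12
      = 0x800000 | 0x015000 | 0x0002C0 | 0x00000C
      = 0x8152CC
Bytes: (v>>16)&0xFF=81, (v>>8)&0xFF=52, v&0xFF=CC

Answer: 0x8152CC 81 52 CC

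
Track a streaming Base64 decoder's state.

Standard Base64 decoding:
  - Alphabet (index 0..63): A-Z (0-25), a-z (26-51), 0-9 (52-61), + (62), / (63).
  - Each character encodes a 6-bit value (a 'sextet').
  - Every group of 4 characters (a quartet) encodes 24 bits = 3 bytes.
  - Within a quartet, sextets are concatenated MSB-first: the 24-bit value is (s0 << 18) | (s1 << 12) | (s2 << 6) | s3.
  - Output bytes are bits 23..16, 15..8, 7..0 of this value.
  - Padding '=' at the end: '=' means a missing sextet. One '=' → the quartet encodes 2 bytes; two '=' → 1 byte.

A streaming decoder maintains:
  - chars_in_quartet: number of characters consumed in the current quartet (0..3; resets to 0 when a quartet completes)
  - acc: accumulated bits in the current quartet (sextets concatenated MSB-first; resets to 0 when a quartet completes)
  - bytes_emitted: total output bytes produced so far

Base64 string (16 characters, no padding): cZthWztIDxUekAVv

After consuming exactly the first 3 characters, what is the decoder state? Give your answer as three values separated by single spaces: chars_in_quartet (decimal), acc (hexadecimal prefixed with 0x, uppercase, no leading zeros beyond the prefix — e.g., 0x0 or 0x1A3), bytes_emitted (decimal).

After char 0 ('c'=28): chars_in_quartet=1 acc=0x1C bytes_emitted=0
After char 1 ('Z'=25): chars_in_quartet=2 acc=0x719 bytes_emitted=0
After char 2 ('t'=45): chars_in_quartet=3 acc=0x1C66D bytes_emitted=0

Answer: 3 0x1C66D 0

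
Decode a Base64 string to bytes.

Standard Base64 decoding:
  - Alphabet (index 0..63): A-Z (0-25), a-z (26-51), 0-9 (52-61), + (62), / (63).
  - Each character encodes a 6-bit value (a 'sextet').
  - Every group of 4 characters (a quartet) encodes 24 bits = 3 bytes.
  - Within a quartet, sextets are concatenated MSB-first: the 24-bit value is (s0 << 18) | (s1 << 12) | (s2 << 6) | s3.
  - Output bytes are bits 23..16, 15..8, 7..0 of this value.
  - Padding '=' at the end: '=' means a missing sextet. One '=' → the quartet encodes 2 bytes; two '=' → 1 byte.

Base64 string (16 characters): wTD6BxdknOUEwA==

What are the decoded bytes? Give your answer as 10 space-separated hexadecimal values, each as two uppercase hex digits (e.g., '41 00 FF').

Answer: C1 30 FA 07 17 64 9C E5 04 C0

Derivation:
After char 0 ('w'=48): chars_in_quartet=1 acc=0x30 bytes_emitted=0
After char 1 ('T'=19): chars_in_quartet=2 acc=0xC13 bytes_emitted=0
After char 2 ('D'=3): chars_in_quartet=3 acc=0x304C3 bytes_emitted=0
After char 3 ('6'=58): chars_in_quartet=4 acc=0xC130FA -> emit C1 30 FA, reset; bytes_emitted=3
After char 4 ('B'=1): chars_in_quartet=1 acc=0x1 bytes_emitted=3
After char 5 ('x'=49): chars_in_quartet=2 acc=0x71 bytes_emitted=3
After char 6 ('d'=29): chars_in_quartet=3 acc=0x1C5D bytes_emitted=3
After char 7 ('k'=36): chars_in_quartet=4 acc=0x71764 -> emit 07 17 64, reset; bytes_emitted=6
After char 8 ('n'=39): chars_in_quartet=1 acc=0x27 bytes_emitted=6
After char 9 ('O'=14): chars_in_quartet=2 acc=0x9CE bytes_emitted=6
After char 10 ('U'=20): chars_in_quartet=3 acc=0x27394 bytes_emitted=6
After char 11 ('E'=4): chars_in_quartet=4 acc=0x9CE504 -> emit 9C E5 04, reset; bytes_emitted=9
After char 12 ('w'=48): chars_in_quartet=1 acc=0x30 bytes_emitted=9
After char 13 ('A'=0): chars_in_quartet=2 acc=0xC00 bytes_emitted=9
Padding '==': partial quartet acc=0xC00 -> emit C0; bytes_emitted=10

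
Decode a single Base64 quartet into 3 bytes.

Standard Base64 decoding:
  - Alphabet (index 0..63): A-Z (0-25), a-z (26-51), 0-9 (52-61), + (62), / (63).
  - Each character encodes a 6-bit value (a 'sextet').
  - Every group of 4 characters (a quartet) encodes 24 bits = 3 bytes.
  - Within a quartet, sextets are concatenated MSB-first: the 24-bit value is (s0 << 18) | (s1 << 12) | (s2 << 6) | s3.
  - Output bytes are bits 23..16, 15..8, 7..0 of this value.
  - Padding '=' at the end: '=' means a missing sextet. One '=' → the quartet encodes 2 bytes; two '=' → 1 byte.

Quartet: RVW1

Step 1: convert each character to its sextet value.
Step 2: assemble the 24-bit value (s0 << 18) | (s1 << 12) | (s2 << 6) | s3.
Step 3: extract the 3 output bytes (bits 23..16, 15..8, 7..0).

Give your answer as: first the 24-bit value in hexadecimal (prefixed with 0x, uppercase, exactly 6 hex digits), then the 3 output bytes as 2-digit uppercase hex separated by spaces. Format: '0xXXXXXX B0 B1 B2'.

Sextets: R=17, V=21, W=22, 1=53
24-bit: (17<<18) | (21<<12) | (22<<6) | 53
      = 0x440000 | 0x015000 | 0x000580 | 0x000035
      = 0x4555B5
Bytes: (v>>16)&0xFF=45, (v>>8)&0xFF=55, v&0xFF=B5

Answer: 0x4555B5 45 55 B5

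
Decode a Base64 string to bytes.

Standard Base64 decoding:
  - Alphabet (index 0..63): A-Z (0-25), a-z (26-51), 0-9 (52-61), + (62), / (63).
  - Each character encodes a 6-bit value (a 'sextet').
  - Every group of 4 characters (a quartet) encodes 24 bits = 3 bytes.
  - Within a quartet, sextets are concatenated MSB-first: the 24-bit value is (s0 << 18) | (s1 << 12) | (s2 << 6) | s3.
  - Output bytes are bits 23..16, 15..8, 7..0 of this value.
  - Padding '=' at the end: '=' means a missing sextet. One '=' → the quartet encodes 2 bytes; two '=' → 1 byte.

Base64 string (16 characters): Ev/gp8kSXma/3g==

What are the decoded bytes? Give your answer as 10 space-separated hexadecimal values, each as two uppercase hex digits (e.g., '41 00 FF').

Answer: 12 FF E0 A7 C9 12 5E 66 BF DE

Derivation:
After char 0 ('E'=4): chars_in_quartet=1 acc=0x4 bytes_emitted=0
After char 1 ('v'=47): chars_in_quartet=2 acc=0x12F bytes_emitted=0
After char 2 ('/'=63): chars_in_quartet=3 acc=0x4BFF bytes_emitted=0
After char 3 ('g'=32): chars_in_quartet=4 acc=0x12FFE0 -> emit 12 FF E0, reset; bytes_emitted=3
After char 4 ('p'=41): chars_in_quartet=1 acc=0x29 bytes_emitted=3
After char 5 ('8'=60): chars_in_quartet=2 acc=0xA7C bytes_emitted=3
After char 6 ('k'=36): chars_in_quartet=3 acc=0x29F24 bytes_emitted=3
After char 7 ('S'=18): chars_in_quartet=4 acc=0xA7C912 -> emit A7 C9 12, reset; bytes_emitted=6
After char 8 ('X'=23): chars_in_quartet=1 acc=0x17 bytes_emitted=6
After char 9 ('m'=38): chars_in_quartet=2 acc=0x5E6 bytes_emitted=6
After char 10 ('a'=26): chars_in_quartet=3 acc=0x1799A bytes_emitted=6
After char 11 ('/'=63): chars_in_quartet=4 acc=0x5E66BF -> emit 5E 66 BF, reset; bytes_emitted=9
After char 12 ('3'=55): chars_in_quartet=1 acc=0x37 bytes_emitted=9
After char 13 ('g'=32): chars_in_quartet=2 acc=0xDE0 bytes_emitted=9
Padding '==': partial quartet acc=0xDE0 -> emit DE; bytes_emitted=10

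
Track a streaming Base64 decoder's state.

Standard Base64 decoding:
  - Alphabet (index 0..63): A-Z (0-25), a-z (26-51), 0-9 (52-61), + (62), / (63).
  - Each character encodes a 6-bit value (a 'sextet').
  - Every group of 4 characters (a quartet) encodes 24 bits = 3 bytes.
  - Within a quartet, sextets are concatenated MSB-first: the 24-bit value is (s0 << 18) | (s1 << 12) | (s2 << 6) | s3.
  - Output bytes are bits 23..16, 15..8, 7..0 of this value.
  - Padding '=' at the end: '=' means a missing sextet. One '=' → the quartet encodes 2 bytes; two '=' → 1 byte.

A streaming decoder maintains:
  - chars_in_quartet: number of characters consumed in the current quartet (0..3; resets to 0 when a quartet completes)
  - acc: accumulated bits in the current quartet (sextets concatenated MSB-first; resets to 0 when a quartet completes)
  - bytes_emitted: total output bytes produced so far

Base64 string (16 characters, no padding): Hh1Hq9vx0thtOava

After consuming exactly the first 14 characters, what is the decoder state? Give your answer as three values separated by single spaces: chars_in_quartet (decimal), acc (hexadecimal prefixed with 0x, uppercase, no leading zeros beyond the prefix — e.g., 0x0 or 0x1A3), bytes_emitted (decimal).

Answer: 2 0x39A 9

Derivation:
After char 0 ('H'=7): chars_in_quartet=1 acc=0x7 bytes_emitted=0
After char 1 ('h'=33): chars_in_quartet=2 acc=0x1E1 bytes_emitted=0
After char 2 ('1'=53): chars_in_quartet=3 acc=0x7875 bytes_emitted=0
After char 3 ('H'=7): chars_in_quartet=4 acc=0x1E1D47 -> emit 1E 1D 47, reset; bytes_emitted=3
After char 4 ('q'=42): chars_in_quartet=1 acc=0x2A bytes_emitted=3
After char 5 ('9'=61): chars_in_quartet=2 acc=0xABD bytes_emitted=3
After char 6 ('v'=47): chars_in_quartet=3 acc=0x2AF6F bytes_emitted=3
After char 7 ('x'=49): chars_in_quartet=4 acc=0xABDBF1 -> emit AB DB F1, reset; bytes_emitted=6
After char 8 ('0'=52): chars_in_quartet=1 acc=0x34 bytes_emitted=6
After char 9 ('t'=45): chars_in_quartet=2 acc=0xD2D bytes_emitted=6
After char 10 ('h'=33): chars_in_quartet=3 acc=0x34B61 bytes_emitted=6
After char 11 ('t'=45): chars_in_quartet=4 acc=0xD2D86D -> emit D2 D8 6D, reset; bytes_emitted=9
After char 12 ('O'=14): chars_in_quartet=1 acc=0xE bytes_emitted=9
After char 13 ('a'=26): chars_in_quartet=2 acc=0x39A bytes_emitted=9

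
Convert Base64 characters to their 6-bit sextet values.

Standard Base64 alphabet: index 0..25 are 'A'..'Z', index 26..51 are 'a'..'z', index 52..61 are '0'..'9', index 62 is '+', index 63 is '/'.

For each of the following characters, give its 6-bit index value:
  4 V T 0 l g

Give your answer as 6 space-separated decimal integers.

Answer: 56 21 19 52 37 32

Derivation:
'4': 0..9 range, 52 + ord('4') − ord('0') = 56
'V': A..Z range, ord('V') − ord('A') = 21
'T': A..Z range, ord('T') − ord('A') = 19
'0': 0..9 range, 52 + ord('0') − ord('0') = 52
'l': a..z range, 26 + ord('l') − ord('a') = 37
'g': a..z range, 26 + ord('g') − ord('a') = 32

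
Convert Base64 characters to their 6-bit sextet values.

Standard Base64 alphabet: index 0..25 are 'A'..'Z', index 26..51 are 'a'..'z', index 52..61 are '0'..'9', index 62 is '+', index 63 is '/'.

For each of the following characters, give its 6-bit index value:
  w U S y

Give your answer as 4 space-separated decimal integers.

'w': a..z range, 26 + ord('w') − ord('a') = 48
'U': A..Z range, ord('U') − ord('A') = 20
'S': A..Z range, ord('S') − ord('A') = 18
'y': a..z range, 26 + ord('y') − ord('a') = 50

Answer: 48 20 18 50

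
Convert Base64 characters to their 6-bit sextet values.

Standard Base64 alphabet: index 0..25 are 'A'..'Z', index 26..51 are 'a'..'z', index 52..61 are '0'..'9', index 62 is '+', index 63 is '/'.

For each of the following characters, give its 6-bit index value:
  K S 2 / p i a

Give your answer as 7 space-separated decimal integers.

Answer: 10 18 54 63 41 34 26

Derivation:
'K': A..Z range, ord('K') − ord('A') = 10
'S': A..Z range, ord('S') − ord('A') = 18
'2': 0..9 range, 52 + ord('2') − ord('0') = 54
'/': index 63
'p': a..z range, 26 + ord('p') − ord('a') = 41
'i': a..z range, 26 + ord('i') − ord('a') = 34
'a': a..z range, 26 + ord('a') − ord('a') = 26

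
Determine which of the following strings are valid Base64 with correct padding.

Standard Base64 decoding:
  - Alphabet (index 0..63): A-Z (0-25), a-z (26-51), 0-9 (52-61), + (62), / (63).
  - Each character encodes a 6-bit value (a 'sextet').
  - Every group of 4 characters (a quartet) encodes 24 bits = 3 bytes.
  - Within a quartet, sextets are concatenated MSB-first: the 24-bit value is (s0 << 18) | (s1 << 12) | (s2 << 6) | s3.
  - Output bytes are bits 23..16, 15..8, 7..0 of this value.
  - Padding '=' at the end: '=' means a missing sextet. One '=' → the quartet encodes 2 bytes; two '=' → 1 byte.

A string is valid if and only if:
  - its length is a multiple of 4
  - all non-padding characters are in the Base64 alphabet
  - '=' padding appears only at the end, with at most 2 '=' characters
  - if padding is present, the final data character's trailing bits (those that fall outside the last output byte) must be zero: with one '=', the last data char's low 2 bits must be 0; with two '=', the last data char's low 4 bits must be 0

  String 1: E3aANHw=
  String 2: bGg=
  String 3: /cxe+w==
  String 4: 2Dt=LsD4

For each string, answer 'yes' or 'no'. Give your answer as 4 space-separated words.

Answer: yes yes yes no

Derivation:
String 1: 'E3aANHw=' → valid
String 2: 'bGg=' → valid
String 3: '/cxe+w==' → valid
String 4: '2Dt=LsD4' → invalid (bad char(s): ['=']; '=' in middle)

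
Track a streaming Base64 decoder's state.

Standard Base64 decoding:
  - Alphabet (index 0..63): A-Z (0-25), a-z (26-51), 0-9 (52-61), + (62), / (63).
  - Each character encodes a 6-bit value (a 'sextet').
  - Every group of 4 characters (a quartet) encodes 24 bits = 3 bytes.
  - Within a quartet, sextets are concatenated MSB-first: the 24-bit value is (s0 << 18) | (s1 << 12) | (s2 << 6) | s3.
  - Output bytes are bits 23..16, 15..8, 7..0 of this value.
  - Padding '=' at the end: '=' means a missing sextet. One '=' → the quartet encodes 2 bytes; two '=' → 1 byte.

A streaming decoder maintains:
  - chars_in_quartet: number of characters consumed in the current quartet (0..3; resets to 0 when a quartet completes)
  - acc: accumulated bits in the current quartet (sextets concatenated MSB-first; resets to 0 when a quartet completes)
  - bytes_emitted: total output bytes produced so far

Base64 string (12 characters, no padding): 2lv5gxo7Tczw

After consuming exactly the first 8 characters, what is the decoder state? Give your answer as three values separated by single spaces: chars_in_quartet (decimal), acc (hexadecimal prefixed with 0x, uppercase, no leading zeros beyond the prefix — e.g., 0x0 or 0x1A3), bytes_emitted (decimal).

Answer: 0 0x0 6

Derivation:
After char 0 ('2'=54): chars_in_quartet=1 acc=0x36 bytes_emitted=0
After char 1 ('l'=37): chars_in_quartet=2 acc=0xDA5 bytes_emitted=0
After char 2 ('v'=47): chars_in_quartet=3 acc=0x3696F bytes_emitted=0
After char 3 ('5'=57): chars_in_quartet=4 acc=0xDA5BF9 -> emit DA 5B F9, reset; bytes_emitted=3
After char 4 ('g'=32): chars_in_quartet=1 acc=0x20 bytes_emitted=3
After char 5 ('x'=49): chars_in_quartet=2 acc=0x831 bytes_emitted=3
After char 6 ('o'=40): chars_in_quartet=3 acc=0x20C68 bytes_emitted=3
After char 7 ('7'=59): chars_in_quartet=4 acc=0x831A3B -> emit 83 1A 3B, reset; bytes_emitted=6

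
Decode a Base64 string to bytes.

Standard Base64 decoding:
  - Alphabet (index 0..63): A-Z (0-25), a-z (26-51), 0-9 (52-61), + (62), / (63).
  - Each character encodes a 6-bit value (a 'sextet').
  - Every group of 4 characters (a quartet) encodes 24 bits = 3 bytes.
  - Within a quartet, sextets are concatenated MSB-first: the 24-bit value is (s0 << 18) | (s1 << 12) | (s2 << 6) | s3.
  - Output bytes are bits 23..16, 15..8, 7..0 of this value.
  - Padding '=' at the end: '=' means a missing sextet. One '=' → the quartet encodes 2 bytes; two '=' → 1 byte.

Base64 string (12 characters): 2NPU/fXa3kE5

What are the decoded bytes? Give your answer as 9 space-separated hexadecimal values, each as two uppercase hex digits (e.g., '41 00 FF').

Answer: D8 D3 D4 FD F5 DA DE 41 39

Derivation:
After char 0 ('2'=54): chars_in_quartet=1 acc=0x36 bytes_emitted=0
After char 1 ('N'=13): chars_in_quartet=2 acc=0xD8D bytes_emitted=0
After char 2 ('P'=15): chars_in_quartet=3 acc=0x3634F bytes_emitted=0
After char 3 ('U'=20): chars_in_quartet=4 acc=0xD8D3D4 -> emit D8 D3 D4, reset; bytes_emitted=3
After char 4 ('/'=63): chars_in_quartet=1 acc=0x3F bytes_emitted=3
After char 5 ('f'=31): chars_in_quartet=2 acc=0xFDF bytes_emitted=3
After char 6 ('X'=23): chars_in_quartet=3 acc=0x3F7D7 bytes_emitted=3
After char 7 ('a'=26): chars_in_quartet=4 acc=0xFDF5DA -> emit FD F5 DA, reset; bytes_emitted=6
After char 8 ('3'=55): chars_in_quartet=1 acc=0x37 bytes_emitted=6
After char 9 ('k'=36): chars_in_quartet=2 acc=0xDE4 bytes_emitted=6
After char 10 ('E'=4): chars_in_quartet=3 acc=0x37904 bytes_emitted=6
After char 11 ('5'=57): chars_in_quartet=4 acc=0xDE4139 -> emit DE 41 39, reset; bytes_emitted=9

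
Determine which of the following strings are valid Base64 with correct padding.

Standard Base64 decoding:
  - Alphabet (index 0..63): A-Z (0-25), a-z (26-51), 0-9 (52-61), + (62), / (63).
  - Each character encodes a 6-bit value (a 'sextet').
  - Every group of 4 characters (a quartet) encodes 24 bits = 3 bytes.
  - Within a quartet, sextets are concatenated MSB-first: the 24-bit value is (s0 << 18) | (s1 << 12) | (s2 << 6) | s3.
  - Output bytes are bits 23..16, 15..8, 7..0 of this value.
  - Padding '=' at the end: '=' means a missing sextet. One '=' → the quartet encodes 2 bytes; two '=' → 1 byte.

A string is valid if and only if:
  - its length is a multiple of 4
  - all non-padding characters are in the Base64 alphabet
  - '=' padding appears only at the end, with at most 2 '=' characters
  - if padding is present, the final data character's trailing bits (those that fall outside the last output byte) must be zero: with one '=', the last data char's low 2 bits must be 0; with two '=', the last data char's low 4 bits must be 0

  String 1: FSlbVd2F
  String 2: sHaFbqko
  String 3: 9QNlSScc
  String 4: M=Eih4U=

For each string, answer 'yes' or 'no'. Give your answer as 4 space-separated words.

String 1: 'FSlbVd2F' → valid
String 2: 'sHaFbqko' → valid
String 3: '9QNlSScc' → valid
String 4: 'M=Eih4U=' → invalid (bad char(s): ['=']; '=' in middle)

Answer: yes yes yes no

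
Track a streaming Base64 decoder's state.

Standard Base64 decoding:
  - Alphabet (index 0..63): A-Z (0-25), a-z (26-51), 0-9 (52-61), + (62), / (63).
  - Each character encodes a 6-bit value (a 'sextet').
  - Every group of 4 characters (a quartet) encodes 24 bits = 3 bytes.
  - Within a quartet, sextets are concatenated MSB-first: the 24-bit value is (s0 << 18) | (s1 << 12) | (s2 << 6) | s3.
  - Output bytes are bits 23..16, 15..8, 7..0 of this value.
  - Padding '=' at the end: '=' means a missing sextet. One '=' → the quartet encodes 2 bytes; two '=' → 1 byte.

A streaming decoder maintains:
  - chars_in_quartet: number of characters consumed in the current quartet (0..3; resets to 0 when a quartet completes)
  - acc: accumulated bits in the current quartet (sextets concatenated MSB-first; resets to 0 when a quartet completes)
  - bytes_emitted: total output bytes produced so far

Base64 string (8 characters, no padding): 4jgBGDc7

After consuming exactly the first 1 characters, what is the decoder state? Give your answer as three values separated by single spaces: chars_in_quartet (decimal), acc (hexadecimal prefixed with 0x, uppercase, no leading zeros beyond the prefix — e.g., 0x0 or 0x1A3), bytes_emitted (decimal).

After char 0 ('4'=56): chars_in_quartet=1 acc=0x38 bytes_emitted=0

Answer: 1 0x38 0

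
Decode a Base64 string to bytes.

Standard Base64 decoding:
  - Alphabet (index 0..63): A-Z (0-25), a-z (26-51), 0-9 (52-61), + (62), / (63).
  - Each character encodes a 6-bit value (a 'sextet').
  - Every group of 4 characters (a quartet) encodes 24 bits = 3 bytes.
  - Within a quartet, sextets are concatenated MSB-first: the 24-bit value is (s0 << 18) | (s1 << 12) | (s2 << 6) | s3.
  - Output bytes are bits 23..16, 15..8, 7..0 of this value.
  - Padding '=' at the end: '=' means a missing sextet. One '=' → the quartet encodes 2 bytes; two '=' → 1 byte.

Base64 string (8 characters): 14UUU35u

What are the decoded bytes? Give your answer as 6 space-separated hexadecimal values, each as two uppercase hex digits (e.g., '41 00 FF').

After char 0 ('1'=53): chars_in_quartet=1 acc=0x35 bytes_emitted=0
After char 1 ('4'=56): chars_in_quartet=2 acc=0xD78 bytes_emitted=0
After char 2 ('U'=20): chars_in_quartet=3 acc=0x35E14 bytes_emitted=0
After char 3 ('U'=20): chars_in_quartet=4 acc=0xD78514 -> emit D7 85 14, reset; bytes_emitted=3
After char 4 ('U'=20): chars_in_quartet=1 acc=0x14 bytes_emitted=3
After char 5 ('3'=55): chars_in_quartet=2 acc=0x537 bytes_emitted=3
After char 6 ('5'=57): chars_in_quartet=3 acc=0x14DF9 bytes_emitted=3
After char 7 ('u'=46): chars_in_quartet=4 acc=0x537E6E -> emit 53 7E 6E, reset; bytes_emitted=6

Answer: D7 85 14 53 7E 6E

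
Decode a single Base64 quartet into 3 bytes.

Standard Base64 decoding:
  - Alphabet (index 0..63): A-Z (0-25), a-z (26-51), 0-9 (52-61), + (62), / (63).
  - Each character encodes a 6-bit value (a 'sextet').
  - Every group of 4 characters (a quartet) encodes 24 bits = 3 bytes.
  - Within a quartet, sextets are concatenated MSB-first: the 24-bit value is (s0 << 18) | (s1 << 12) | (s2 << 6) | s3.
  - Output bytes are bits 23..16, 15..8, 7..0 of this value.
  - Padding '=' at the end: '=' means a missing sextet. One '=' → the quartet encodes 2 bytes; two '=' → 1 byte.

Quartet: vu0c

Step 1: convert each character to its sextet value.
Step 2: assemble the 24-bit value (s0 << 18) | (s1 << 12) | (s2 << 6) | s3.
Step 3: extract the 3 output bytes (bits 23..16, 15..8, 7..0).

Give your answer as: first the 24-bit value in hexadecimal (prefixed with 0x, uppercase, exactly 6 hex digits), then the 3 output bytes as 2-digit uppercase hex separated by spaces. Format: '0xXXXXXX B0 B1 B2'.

Sextets: v=47, u=46, 0=52, c=28
24-bit: (47<<18) | (46<<12) | (52<<6) | 28
      = 0xBC0000 | 0x02E000 | 0x000D00 | 0x00001C
      = 0xBEED1C
Bytes: (v>>16)&0xFF=BE, (v>>8)&0xFF=ED, v&0xFF=1C

Answer: 0xBEED1C BE ED 1C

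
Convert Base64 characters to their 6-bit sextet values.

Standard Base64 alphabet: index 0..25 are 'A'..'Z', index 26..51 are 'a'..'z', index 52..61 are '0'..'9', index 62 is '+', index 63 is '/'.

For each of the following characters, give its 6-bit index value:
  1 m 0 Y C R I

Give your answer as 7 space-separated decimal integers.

'1': 0..9 range, 52 + ord('1') − ord('0') = 53
'm': a..z range, 26 + ord('m') − ord('a') = 38
'0': 0..9 range, 52 + ord('0') − ord('0') = 52
'Y': A..Z range, ord('Y') − ord('A') = 24
'C': A..Z range, ord('C') − ord('A') = 2
'R': A..Z range, ord('R') − ord('A') = 17
'I': A..Z range, ord('I') − ord('A') = 8

Answer: 53 38 52 24 2 17 8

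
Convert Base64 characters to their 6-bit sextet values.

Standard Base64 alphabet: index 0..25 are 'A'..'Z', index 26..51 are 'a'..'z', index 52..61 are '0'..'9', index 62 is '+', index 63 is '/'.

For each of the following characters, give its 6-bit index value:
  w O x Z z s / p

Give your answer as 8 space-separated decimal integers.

'w': a..z range, 26 + ord('w') − ord('a') = 48
'O': A..Z range, ord('O') − ord('A') = 14
'x': a..z range, 26 + ord('x') − ord('a') = 49
'Z': A..Z range, ord('Z') − ord('A') = 25
'z': a..z range, 26 + ord('z') − ord('a') = 51
's': a..z range, 26 + ord('s') − ord('a') = 44
'/': index 63
'p': a..z range, 26 + ord('p') − ord('a') = 41

Answer: 48 14 49 25 51 44 63 41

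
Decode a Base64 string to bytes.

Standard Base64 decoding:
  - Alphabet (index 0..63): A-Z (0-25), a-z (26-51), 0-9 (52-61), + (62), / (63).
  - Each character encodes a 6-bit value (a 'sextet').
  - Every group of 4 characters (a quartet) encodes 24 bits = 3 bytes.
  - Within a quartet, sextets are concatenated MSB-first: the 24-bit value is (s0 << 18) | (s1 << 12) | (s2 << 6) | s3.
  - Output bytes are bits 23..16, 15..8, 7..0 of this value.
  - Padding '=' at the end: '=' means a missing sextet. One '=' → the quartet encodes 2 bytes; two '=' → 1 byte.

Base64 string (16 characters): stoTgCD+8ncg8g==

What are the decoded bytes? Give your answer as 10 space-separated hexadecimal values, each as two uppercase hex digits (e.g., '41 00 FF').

After char 0 ('s'=44): chars_in_quartet=1 acc=0x2C bytes_emitted=0
After char 1 ('t'=45): chars_in_quartet=2 acc=0xB2D bytes_emitted=0
After char 2 ('o'=40): chars_in_quartet=3 acc=0x2CB68 bytes_emitted=0
After char 3 ('T'=19): chars_in_quartet=4 acc=0xB2DA13 -> emit B2 DA 13, reset; bytes_emitted=3
After char 4 ('g'=32): chars_in_quartet=1 acc=0x20 bytes_emitted=3
After char 5 ('C'=2): chars_in_quartet=2 acc=0x802 bytes_emitted=3
After char 6 ('D'=3): chars_in_quartet=3 acc=0x20083 bytes_emitted=3
After char 7 ('+'=62): chars_in_quartet=4 acc=0x8020FE -> emit 80 20 FE, reset; bytes_emitted=6
After char 8 ('8'=60): chars_in_quartet=1 acc=0x3C bytes_emitted=6
After char 9 ('n'=39): chars_in_quartet=2 acc=0xF27 bytes_emitted=6
After char 10 ('c'=28): chars_in_quartet=3 acc=0x3C9DC bytes_emitted=6
After char 11 ('g'=32): chars_in_quartet=4 acc=0xF27720 -> emit F2 77 20, reset; bytes_emitted=9
After char 12 ('8'=60): chars_in_quartet=1 acc=0x3C bytes_emitted=9
After char 13 ('g'=32): chars_in_quartet=2 acc=0xF20 bytes_emitted=9
Padding '==': partial quartet acc=0xF20 -> emit F2; bytes_emitted=10

Answer: B2 DA 13 80 20 FE F2 77 20 F2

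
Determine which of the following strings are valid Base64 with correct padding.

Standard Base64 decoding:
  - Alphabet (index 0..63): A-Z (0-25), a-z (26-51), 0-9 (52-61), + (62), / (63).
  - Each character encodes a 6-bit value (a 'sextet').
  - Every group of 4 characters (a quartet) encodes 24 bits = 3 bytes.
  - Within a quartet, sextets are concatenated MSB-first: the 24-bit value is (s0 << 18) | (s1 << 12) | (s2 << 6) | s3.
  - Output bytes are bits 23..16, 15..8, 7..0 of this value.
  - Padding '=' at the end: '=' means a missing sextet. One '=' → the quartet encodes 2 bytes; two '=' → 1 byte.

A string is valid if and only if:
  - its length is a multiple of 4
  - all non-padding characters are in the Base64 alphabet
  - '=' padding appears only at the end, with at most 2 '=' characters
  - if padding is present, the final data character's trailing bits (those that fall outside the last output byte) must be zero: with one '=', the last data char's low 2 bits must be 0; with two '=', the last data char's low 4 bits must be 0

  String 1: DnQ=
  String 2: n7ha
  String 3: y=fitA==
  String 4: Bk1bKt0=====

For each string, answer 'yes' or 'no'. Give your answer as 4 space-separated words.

String 1: 'DnQ=' → valid
String 2: 'n7ha' → valid
String 3: 'y=fitA==' → invalid (bad char(s): ['=']; '=' in middle)
String 4: 'Bk1bKt0=====' → invalid (5 pad chars (max 2))

Answer: yes yes no no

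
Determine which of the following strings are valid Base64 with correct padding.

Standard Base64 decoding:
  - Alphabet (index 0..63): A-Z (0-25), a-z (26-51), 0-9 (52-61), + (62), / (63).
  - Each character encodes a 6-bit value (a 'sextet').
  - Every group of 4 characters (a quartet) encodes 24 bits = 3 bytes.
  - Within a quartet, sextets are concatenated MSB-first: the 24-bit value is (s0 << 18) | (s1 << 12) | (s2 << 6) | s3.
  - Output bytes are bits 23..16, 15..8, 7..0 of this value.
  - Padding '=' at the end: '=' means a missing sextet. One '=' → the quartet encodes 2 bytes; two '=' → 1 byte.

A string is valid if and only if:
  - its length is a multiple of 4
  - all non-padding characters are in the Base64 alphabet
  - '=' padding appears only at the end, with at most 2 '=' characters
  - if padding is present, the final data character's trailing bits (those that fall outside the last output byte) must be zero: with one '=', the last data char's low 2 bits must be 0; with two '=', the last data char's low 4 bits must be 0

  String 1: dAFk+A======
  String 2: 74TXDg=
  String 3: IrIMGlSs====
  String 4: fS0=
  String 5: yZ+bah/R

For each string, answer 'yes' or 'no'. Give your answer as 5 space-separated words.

String 1: 'dAFk+A======' → invalid (6 pad chars (max 2))
String 2: '74TXDg=' → invalid (len=7 not mult of 4)
String 3: 'IrIMGlSs====' → invalid (4 pad chars (max 2))
String 4: 'fS0=' → valid
String 5: 'yZ+bah/R' → valid

Answer: no no no yes yes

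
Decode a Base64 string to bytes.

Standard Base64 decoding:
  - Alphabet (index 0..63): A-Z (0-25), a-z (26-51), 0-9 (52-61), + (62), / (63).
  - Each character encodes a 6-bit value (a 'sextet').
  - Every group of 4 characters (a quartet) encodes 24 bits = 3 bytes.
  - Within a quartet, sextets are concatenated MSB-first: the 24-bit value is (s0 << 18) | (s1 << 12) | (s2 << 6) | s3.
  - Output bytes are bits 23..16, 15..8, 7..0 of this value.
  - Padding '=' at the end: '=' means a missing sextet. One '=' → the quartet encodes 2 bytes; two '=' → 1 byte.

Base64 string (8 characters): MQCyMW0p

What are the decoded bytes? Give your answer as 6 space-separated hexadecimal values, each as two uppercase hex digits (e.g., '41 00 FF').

Answer: 31 00 B2 31 6D 29

Derivation:
After char 0 ('M'=12): chars_in_quartet=1 acc=0xC bytes_emitted=0
After char 1 ('Q'=16): chars_in_quartet=2 acc=0x310 bytes_emitted=0
After char 2 ('C'=2): chars_in_quartet=3 acc=0xC402 bytes_emitted=0
After char 3 ('y'=50): chars_in_quartet=4 acc=0x3100B2 -> emit 31 00 B2, reset; bytes_emitted=3
After char 4 ('M'=12): chars_in_quartet=1 acc=0xC bytes_emitted=3
After char 5 ('W'=22): chars_in_quartet=2 acc=0x316 bytes_emitted=3
After char 6 ('0'=52): chars_in_quartet=3 acc=0xC5B4 bytes_emitted=3
After char 7 ('p'=41): chars_in_quartet=4 acc=0x316D29 -> emit 31 6D 29, reset; bytes_emitted=6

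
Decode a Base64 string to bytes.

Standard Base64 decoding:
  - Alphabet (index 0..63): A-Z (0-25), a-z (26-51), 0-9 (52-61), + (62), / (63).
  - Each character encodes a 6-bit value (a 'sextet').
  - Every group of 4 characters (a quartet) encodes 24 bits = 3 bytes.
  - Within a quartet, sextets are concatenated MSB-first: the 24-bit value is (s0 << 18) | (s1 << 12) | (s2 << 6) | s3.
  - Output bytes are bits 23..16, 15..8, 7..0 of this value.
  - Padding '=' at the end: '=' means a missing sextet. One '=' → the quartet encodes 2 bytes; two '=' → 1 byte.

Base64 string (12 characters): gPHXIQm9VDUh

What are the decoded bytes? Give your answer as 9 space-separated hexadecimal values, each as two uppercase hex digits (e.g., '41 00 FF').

Answer: 80 F1 D7 21 09 BD 54 35 21

Derivation:
After char 0 ('g'=32): chars_in_quartet=1 acc=0x20 bytes_emitted=0
After char 1 ('P'=15): chars_in_quartet=2 acc=0x80F bytes_emitted=0
After char 2 ('H'=7): chars_in_quartet=3 acc=0x203C7 bytes_emitted=0
After char 3 ('X'=23): chars_in_quartet=4 acc=0x80F1D7 -> emit 80 F1 D7, reset; bytes_emitted=3
After char 4 ('I'=8): chars_in_quartet=1 acc=0x8 bytes_emitted=3
After char 5 ('Q'=16): chars_in_quartet=2 acc=0x210 bytes_emitted=3
After char 6 ('m'=38): chars_in_quartet=3 acc=0x8426 bytes_emitted=3
After char 7 ('9'=61): chars_in_quartet=4 acc=0x2109BD -> emit 21 09 BD, reset; bytes_emitted=6
After char 8 ('V'=21): chars_in_quartet=1 acc=0x15 bytes_emitted=6
After char 9 ('D'=3): chars_in_quartet=2 acc=0x543 bytes_emitted=6
After char 10 ('U'=20): chars_in_quartet=3 acc=0x150D4 bytes_emitted=6
After char 11 ('h'=33): chars_in_quartet=4 acc=0x543521 -> emit 54 35 21, reset; bytes_emitted=9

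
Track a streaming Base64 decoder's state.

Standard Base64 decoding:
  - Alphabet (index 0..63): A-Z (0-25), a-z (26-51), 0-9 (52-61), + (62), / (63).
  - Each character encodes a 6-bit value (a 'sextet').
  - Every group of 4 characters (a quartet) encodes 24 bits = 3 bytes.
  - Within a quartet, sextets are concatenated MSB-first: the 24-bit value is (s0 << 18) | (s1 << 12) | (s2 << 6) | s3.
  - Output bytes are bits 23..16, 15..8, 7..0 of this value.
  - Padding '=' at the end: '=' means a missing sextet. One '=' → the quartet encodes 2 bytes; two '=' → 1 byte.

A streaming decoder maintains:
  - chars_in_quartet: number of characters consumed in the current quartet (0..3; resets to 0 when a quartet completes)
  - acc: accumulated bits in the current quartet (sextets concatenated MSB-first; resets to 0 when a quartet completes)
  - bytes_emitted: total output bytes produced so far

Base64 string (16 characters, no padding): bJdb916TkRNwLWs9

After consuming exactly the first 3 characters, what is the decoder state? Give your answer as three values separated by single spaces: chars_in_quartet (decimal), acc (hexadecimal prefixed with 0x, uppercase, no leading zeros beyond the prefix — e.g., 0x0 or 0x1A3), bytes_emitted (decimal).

After char 0 ('b'=27): chars_in_quartet=1 acc=0x1B bytes_emitted=0
After char 1 ('J'=9): chars_in_quartet=2 acc=0x6C9 bytes_emitted=0
After char 2 ('d'=29): chars_in_quartet=3 acc=0x1B25D bytes_emitted=0

Answer: 3 0x1B25D 0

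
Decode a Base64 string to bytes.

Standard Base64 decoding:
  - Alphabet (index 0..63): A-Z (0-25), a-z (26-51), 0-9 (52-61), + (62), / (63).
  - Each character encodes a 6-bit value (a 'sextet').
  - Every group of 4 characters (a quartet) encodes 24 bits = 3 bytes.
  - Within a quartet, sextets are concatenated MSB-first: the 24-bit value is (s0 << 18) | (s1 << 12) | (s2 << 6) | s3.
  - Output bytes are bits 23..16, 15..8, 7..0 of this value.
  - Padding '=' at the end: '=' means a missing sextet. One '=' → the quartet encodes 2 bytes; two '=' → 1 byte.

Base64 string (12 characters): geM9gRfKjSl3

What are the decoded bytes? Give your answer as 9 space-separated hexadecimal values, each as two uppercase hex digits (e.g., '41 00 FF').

After char 0 ('g'=32): chars_in_quartet=1 acc=0x20 bytes_emitted=0
After char 1 ('e'=30): chars_in_quartet=2 acc=0x81E bytes_emitted=0
After char 2 ('M'=12): chars_in_quartet=3 acc=0x2078C bytes_emitted=0
After char 3 ('9'=61): chars_in_quartet=4 acc=0x81E33D -> emit 81 E3 3D, reset; bytes_emitted=3
After char 4 ('g'=32): chars_in_quartet=1 acc=0x20 bytes_emitted=3
After char 5 ('R'=17): chars_in_quartet=2 acc=0x811 bytes_emitted=3
After char 6 ('f'=31): chars_in_quartet=3 acc=0x2045F bytes_emitted=3
After char 7 ('K'=10): chars_in_quartet=4 acc=0x8117CA -> emit 81 17 CA, reset; bytes_emitted=6
After char 8 ('j'=35): chars_in_quartet=1 acc=0x23 bytes_emitted=6
After char 9 ('S'=18): chars_in_quartet=2 acc=0x8D2 bytes_emitted=6
After char 10 ('l'=37): chars_in_quartet=3 acc=0x234A5 bytes_emitted=6
After char 11 ('3'=55): chars_in_quartet=4 acc=0x8D2977 -> emit 8D 29 77, reset; bytes_emitted=9

Answer: 81 E3 3D 81 17 CA 8D 29 77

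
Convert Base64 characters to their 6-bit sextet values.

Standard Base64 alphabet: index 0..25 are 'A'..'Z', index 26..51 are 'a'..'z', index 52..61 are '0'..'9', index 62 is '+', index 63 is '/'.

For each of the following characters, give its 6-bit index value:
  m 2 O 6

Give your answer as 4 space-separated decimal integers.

'm': a..z range, 26 + ord('m') − ord('a') = 38
'2': 0..9 range, 52 + ord('2') − ord('0') = 54
'O': A..Z range, ord('O') − ord('A') = 14
'6': 0..9 range, 52 + ord('6') − ord('0') = 58

Answer: 38 54 14 58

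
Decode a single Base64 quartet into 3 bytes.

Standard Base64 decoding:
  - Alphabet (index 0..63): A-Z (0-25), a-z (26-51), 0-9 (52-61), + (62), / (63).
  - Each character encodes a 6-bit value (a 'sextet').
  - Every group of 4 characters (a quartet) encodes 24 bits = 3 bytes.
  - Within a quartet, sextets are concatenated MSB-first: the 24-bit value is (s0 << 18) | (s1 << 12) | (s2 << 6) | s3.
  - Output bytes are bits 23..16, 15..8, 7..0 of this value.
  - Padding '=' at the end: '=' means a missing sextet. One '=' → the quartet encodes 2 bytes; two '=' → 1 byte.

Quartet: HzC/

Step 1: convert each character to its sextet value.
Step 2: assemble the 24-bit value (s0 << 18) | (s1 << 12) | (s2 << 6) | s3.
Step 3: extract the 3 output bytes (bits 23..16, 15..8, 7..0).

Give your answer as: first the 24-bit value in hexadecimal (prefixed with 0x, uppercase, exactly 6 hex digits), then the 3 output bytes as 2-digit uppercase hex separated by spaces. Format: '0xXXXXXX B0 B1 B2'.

Sextets: H=7, z=51, C=2, /=63
24-bit: (7<<18) | (51<<12) | (2<<6) | 63
      = 0x1C0000 | 0x033000 | 0x000080 | 0x00003F
      = 0x1F30BF
Bytes: (v>>16)&0xFF=1F, (v>>8)&0xFF=30, v&0xFF=BF

Answer: 0x1F30BF 1F 30 BF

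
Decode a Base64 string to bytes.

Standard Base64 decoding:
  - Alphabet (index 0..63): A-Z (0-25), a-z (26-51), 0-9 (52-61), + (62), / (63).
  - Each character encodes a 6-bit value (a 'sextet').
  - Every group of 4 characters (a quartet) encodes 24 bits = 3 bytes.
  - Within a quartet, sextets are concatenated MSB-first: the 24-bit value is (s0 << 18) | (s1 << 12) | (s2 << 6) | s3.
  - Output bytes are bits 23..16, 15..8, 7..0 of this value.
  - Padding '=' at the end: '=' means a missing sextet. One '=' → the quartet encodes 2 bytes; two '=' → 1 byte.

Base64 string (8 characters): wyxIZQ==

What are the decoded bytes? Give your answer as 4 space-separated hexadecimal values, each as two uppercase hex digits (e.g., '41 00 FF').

Answer: C3 2C 48 65

Derivation:
After char 0 ('w'=48): chars_in_quartet=1 acc=0x30 bytes_emitted=0
After char 1 ('y'=50): chars_in_quartet=2 acc=0xC32 bytes_emitted=0
After char 2 ('x'=49): chars_in_quartet=3 acc=0x30CB1 bytes_emitted=0
After char 3 ('I'=8): chars_in_quartet=4 acc=0xC32C48 -> emit C3 2C 48, reset; bytes_emitted=3
After char 4 ('Z'=25): chars_in_quartet=1 acc=0x19 bytes_emitted=3
After char 5 ('Q'=16): chars_in_quartet=2 acc=0x650 bytes_emitted=3
Padding '==': partial quartet acc=0x650 -> emit 65; bytes_emitted=4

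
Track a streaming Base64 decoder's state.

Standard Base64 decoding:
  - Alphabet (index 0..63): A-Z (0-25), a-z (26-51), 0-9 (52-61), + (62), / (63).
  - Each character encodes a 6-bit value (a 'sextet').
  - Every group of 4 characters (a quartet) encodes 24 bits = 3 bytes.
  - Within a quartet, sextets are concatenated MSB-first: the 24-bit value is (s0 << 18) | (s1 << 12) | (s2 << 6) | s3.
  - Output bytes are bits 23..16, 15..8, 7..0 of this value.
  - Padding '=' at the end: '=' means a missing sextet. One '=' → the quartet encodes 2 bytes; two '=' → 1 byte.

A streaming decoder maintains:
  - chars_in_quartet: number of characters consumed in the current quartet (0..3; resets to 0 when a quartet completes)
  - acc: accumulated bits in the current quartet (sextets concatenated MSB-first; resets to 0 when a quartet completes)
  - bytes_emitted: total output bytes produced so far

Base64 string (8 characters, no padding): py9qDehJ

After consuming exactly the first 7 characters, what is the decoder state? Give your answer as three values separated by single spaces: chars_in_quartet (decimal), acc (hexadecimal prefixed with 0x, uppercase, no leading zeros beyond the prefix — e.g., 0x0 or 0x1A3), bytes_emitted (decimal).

Answer: 3 0x37A1 3

Derivation:
After char 0 ('p'=41): chars_in_quartet=1 acc=0x29 bytes_emitted=0
After char 1 ('y'=50): chars_in_quartet=2 acc=0xA72 bytes_emitted=0
After char 2 ('9'=61): chars_in_quartet=3 acc=0x29CBD bytes_emitted=0
After char 3 ('q'=42): chars_in_quartet=4 acc=0xA72F6A -> emit A7 2F 6A, reset; bytes_emitted=3
After char 4 ('D'=3): chars_in_quartet=1 acc=0x3 bytes_emitted=3
After char 5 ('e'=30): chars_in_quartet=2 acc=0xDE bytes_emitted=3
After char 6 ('h'=33): chars_in_quartet=3 acc=0x37A1 bytes_emitted=3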